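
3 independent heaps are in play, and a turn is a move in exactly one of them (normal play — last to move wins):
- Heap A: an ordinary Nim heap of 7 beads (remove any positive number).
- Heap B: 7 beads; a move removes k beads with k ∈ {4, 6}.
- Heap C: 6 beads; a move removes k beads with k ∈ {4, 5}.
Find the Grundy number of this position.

Heap A is a plain Nim heap of size 7, so its Grundy value is 7.
For heap B, compute g(0), g(1), … with moves {4, 6}:
g(0) = mex{} = 0
g(1) = mex{} = 0
g(2) = mex{} = 0
g(3) = mex{} = 0
g(4) = mex{0} = 1
g(5) = mex{0} = 1
g(6) = mex{0} = 1
g(7) = mex{0} = 1
So g(7) = 1.
Build the Grundy sequence for heap C with g(k) = mex{g(k−s) : s ∈ {4, 5}, s ≤ k}:
g(0) = mex{} = 0
g(1) = mex{} = 0
g(2) = mex{} = 0
g(3) = mex{} = 0
g(4) = mex{0} = 1
g(5) = mex{0} = 1
g(6) = mex{0} = 1
So g(6) = 1.
The value of a disjunctive sum is the nim-sum of the parts.
Combined value = 7 ⊕ 1 ⊕ 1 = 7.

7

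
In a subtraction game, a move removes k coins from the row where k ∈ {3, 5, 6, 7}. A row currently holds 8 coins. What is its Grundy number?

2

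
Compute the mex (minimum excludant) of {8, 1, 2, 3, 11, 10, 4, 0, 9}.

5

The values 0, 1, 2, 3, 4 are all present; 5 is the first non-negative integer missing from the set.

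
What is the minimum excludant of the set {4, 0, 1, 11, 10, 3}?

2

The values 0, 1 are all present; 2 is the first non-negative integer missing from the set.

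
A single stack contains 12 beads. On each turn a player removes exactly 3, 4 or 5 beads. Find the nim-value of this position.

1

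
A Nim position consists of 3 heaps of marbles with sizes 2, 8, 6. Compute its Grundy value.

In binary:
  0010  (2)
  1000  (8)
  0110  (6)
  ----
  1100  (12)

12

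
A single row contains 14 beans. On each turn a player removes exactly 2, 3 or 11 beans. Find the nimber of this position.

Compute g(0), g(1), … for moves {2, 3, 11}:
g(0) = mex{} = 0
g(1) = mex{} = 0
g(2) = mex{0} = 1
g(3) = mex{0} = 1
g(4) = mex{0,1} = 2
g(5) = mex{1} = 0
g(6) = mex{1,2} = 0
g(7) = mex{0,2} = 1
g(8) = mex{0} = 1
g(9) = mex{0,1} = 2
g(10) = mex{1} = 0
g(11) = mex{0,1,2} = 3
g(12) = mex{0,2} = 1
g(13) = mex{0,1,3} = 2
g(14) = mex{1,3} = 0
So g(14) = 0.

0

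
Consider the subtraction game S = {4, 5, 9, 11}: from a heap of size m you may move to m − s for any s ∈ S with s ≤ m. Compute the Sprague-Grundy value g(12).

3

Build the Grundy sequence with g(k) = mex{g(k−s) : s ∈ {4, 5, 9, 11}, s ≤ k}:
k:     0  1  2  3  4  5  6  7  8  9 10 11 12
g(k):  0  0  0  0  1  1  1  1  2  2  2  2  3
So g(12) = 3.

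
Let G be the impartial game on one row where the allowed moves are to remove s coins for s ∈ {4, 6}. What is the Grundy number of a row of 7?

1

Grundy values for subtraction set {4, 6}:
k:     0  1  2  3  4  5  6  7
g(k):  0  0  0  0  1  1  1  1
So g(7) = 1.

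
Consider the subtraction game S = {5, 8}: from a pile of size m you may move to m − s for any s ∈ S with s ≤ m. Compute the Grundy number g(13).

Compute g(0), g(1), … for moves {5, 8}:
g(0) = mex{} = 0
g(1) = mex{} = 0
g(2) = mex{} = 0
g(3) = mex{} = 0
g(4) = mex{} = 0
g(5) = mex{0} = 1
g(6) = mex{0} = 1
g(7) = mex{0} = 1
g(8) = mex{0} = 1
g(9) = mex{0} = 1
g(10) = mex{0,1} = 2
g(11) = mex{0,1} = 2
g(12) = mex{0,1} = 2
g(13) = mex{1} = 0
So g(13) = 0.

0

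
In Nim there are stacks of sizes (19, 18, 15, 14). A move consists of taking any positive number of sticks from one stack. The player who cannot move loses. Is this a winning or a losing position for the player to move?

Losing position

Bitwise XOR of the heap sizes:
  10011  (19)
  10010  (18)
  01111  (15)
  01110  (14)
  -----
  00000  (0)
The nim-sum is 0, so this is a P-position: the player to move is in a losing position under optimal play.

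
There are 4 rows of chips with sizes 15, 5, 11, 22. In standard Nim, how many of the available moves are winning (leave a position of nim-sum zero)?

Nim-sum: 15 XOR 5 XOR 11 XOR 22 = 23.
The overall nim-sum is X = 23. A row of size p has a winning move iff p XOR X < p (reduce it to p XOR X).
  15: 15 XOR 23 = 24 ≥ 15 — no move.
  5: 5 XOR 23 = 18 ≥ 5 — no move.
  11: 11 XOR 23 = 28 ≥ 11 — no move.
  22: 22 XOR 23 = 1 < 22 — winning move (to 1).
That gives 1 winning move.

1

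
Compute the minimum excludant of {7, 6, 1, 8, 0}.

2

The values 0, 1 are all present; 2 is the first non-negative integer missing from the set.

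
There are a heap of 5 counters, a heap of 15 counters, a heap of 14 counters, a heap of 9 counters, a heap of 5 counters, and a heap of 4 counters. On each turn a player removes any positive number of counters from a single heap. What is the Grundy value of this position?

Nim-sum: 5 ^ 15 ^ 14 ^ 9 ^ 5 ^ 4 = 12.

12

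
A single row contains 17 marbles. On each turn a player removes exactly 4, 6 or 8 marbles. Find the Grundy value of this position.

Grundy values for subtraction set {4, 6, 8}:
k:     0  1  2  3  4  5  6  7  8  9 10 11 12 13 14 15 16 17
g(k):  0  0  0  0  1  1  1  1  2  2  2  2  0  0  0  0  1  1
So g(17) = 1.

1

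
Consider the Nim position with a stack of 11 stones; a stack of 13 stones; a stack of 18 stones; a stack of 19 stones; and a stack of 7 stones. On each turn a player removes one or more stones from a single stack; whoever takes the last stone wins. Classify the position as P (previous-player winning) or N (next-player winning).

Nim-sum: 11 ⊕ 13 ⊕ 18 ⊕ 19 ⊕ 7 = 0.
The nim-sum is 0, so this is a P-position: the player to move is in a losing position under optimal play.

P-position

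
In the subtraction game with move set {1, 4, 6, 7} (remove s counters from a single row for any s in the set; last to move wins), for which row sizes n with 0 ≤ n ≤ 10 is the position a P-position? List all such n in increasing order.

Grundy values for subtraction set {1, 4, 6, 7}:
k:     0  1  2  3  4  5  6  7  8  9 10
g(k):  0  1  0  1  2  0  1  2  3  2  0
The P-positions (g = 0) in 0..10 are 0, 2, 5, 10.

0, 2, 5, 10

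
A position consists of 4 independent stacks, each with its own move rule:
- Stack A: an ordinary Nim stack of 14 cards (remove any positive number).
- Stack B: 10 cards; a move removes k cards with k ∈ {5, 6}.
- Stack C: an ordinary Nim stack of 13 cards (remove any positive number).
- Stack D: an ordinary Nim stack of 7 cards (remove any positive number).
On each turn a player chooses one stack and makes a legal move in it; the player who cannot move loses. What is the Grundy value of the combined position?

6

Stack A is a plain Nim stack of size 14, so its Grundy value is 14.
For stack B, compute g(0), g(1), … with moves {5, 6}:
g(0) = mex{} = 0
g(1) = mex{} = 0
g(2) = mex{} = 0
g(3) = mex{} = 0
g(4) = mex{} = 0
g(5) = mex{0} = 1
g(6) = mex{0} = 1
g(7) = mex{0} = 1
g(8) = mex{0} = 1
g(9) = mex{0} = 1
g(10) = mex{0,1} = 2
So g(10) = 2.
Stack C is a plain Nim stack of size 13, so its Grundy value is 13.
Stack D is a plain Nim stack of size 7, so its Grundy value is 7.
By the Sprague-Grundy theorem, the Grundy value of a sum of independent games is the XOR of the component values.
Combined value = 14 XOR 2 XOR 13 XOR 7 = 6.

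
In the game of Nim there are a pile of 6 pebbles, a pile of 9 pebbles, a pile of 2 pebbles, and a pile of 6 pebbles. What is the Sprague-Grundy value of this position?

Nim-sum: 6 ⊕ 9 ⊕ 2 ⊕ 6 = 11.

11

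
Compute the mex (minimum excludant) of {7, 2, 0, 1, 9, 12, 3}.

The values 0, 1, 2, 3 are all present; 4 is the first non-negative integer missing from the set.

4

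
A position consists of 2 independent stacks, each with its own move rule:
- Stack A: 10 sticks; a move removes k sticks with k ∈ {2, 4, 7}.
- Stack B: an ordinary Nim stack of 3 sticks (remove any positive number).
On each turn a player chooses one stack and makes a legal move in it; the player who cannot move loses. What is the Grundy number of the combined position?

1

For stack A, compute g(0), g(1), … with moves {2, 4, 7}:
k:     0  1  2  3  4  5  6  7  8  9 10
g(k):  0  0  1  1  2  2  0  3  1  0  2
So g(10) = 2.
Stack B is a plain Nim stack of size 3, so its Grundy value is 3.
The value of a disjunctive sum is the nim-sum of the parts.
Combined value = 2 XOR 3 = 1.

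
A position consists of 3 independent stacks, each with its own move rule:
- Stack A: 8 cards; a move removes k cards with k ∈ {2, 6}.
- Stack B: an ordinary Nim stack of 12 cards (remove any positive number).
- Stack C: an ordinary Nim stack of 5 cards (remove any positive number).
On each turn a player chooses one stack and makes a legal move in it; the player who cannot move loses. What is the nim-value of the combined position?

For stack A, compute g(0), g(1), … with moves {2, 6}:
g(0) = mex{} = 0
g(1) = mex{} = 0
g(2) = mex{0} = 1
g(3) = mex{0} = 1
g(4) = mex{1} = 0
g(5) = mex{1} = 0
g(6) = mex{0} = 1
g(7) = mex{0} = 1
g(8) = mex{1} = 0
So g(8) = 0.
Stack B is a plain Nim stack of size 12, so its Grundy value is 12.
Stack C is a plain Nim stack of size 5, so its Grundy value is 5.
By the Sprague-Grundy theorem, the Grundy value of a sum of independent games is the XOR of the component values.
Combined value = 0 XOR 12 XOR 5 = 9.

9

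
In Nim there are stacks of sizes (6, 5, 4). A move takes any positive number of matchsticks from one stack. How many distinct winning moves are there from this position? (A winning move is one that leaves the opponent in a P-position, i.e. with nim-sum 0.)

3

Compute the nim-sum pairwise:
6 ⊕ 5 = 3
3 ⊕ 4 = 7
The overall nim-sum is X = 7. A stack of size p has a winning move iff p XOR X < p (reduce it to p XOR X).
  6: 6 XOR 7 = 1 < 6 — winning move (to 1).
  5: 5 XOR 7 = 2 < 5 — winning move (to 2).
  4: 4 XOR 7 = 3 < 4 — winning move (to 3).
That gives 3 winning moves.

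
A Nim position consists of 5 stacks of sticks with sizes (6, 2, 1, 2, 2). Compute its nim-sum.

5

Compute the nim-sum pairwise:
6 ⊕ 2 = 4
4 ⊕ 1 = 5
5 ⊕ 2 = 7
7 ⊕ 2 = 5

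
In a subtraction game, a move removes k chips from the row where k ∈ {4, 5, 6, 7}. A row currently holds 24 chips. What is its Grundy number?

Grundy values for subtraction set {4, 5, 6, 7}:
k:     0  1  2  3  4  5  6  7  8  9 10 11 12 13 14 15 16 17 18 19 20 21 22 23 24
g(k):  0  0  0  0  1  1  1  1  2  2  2  0  0  0  0  1  1  1  1  2  2  2  0  0  0
So g(24) = 0.

0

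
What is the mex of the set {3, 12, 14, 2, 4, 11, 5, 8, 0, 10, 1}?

The values 0, 1, 2, 3, 4, 5 are all present; 6 is the first non-negative integer missing from the set.

6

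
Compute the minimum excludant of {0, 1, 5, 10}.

2

The values 0, 1 are all present; 2 is the first non-negative integer missing from the set.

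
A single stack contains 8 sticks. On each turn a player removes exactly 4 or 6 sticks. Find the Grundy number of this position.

2

Build the Grundy sequence with g(k) = mex{g(k−s) : s ∈ {4, 6}, s ≤ k}:
g(0) = mex{} = 0
g(1) = mex{} = 0
g(2) = mex{} = 0
g(3) = mex{} = 0
g(4) = mex{0} = 1
g(5) = mex{0} = 1
g(6) = mex{0} = 1
g(7) = mex{0} = 1
g(8) = mex{0,1} = 2
So g(8) = 2.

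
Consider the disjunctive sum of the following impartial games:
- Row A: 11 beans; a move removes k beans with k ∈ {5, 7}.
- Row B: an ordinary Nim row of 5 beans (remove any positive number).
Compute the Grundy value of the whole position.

For row A, compute g(0), g(1), … with moves {5, 7}:
k:     0  1  2  3  4  5  6  7  8  9 10 11
g(k):  0  0  0  0  0  1  1  1  1  1  2  2
So g(11) = 2.
Row B is a plain Nim row of size 5, so its Grundy value is 5.
By the Sprague-Grundy theorem, the Grundy value of a sum of independent games is the XOR of the component values.
Combined value = 2 XOR 5 = 7.

7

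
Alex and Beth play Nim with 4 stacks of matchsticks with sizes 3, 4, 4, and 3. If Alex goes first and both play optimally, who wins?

Compute the nim-sum pairwise:
3 ^ 4 = 7
7 ^ 4 = 3
3 ^ 3 = 0
The nim-sum is 0, so this is a P-position: the player to move is in a losing position under optimal play; Alex is about to move from it and so loses — Beth wins.

Beth wins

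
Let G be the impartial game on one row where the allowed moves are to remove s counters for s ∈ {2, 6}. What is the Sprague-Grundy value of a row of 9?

0

Build the Grundy sequence with g(k) = mex{g(k−s) : s ∈ {2, 6}, s ≤ k}:
g(0) = mex{} = 0
g(1) = mex{} = 0
g(2) = mex{0} = 1
g(3) = mex{0} = 1
g(4) = mex{1} = 0
g(5) = mex{1} = 0
g(6) = mex{0} = 1
g(7) = mex{0} = 1
g(8) = mex{1} = 0
g(9) = mex{1} = 0
So g(9) = 0.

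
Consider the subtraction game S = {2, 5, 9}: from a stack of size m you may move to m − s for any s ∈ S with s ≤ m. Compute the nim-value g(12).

Build the Grundy sequence with g(k) = mex{g(k−s) : s ∈ {2, 5, 9}, s ≤ k}:
k:     0  1  2  3  4  5  6  7  8  9 10 11 12
g(k):  0  0  1  1  0  2  1  0  0  1  1  0  2
So g(12) = 2.

2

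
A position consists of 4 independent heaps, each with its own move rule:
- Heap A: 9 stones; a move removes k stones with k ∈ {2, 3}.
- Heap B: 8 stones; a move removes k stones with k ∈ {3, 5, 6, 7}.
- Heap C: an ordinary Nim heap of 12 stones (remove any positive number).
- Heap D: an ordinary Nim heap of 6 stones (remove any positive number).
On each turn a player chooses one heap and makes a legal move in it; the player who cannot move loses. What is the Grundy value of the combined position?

10

Grundy values for heap A (subtraction set {2, 3}):
g(0) = mex{} = 0
g(1) = mex{} = 0
g(2) = mex{0} = 1
g(3) = mex{0} = 1
g(4) = mex{0,1} = 2
g(5) = mex{1} = 0
g(6) = mex{1,2} = 0
g(7) = mex{0,2} = 1
g(8) = mex{0} = 1
g(9) = mex{0,1} = 2
So g(9) = 2.
Build the Grundy sequence for heap B with g(k) = mex{g(k−s) : s ∈ {3, 5, 6, 7}, s ≤ k}:
k:     0  1  2  3  4  5  6  7  8
g(k):  0  0  0  1  1  1  2  2  2
So g(8) = 2.
Heap C is a plain Nim heap of size 12, so its Grundy value is 12.
Heap D is a plain Nim heap of size 6, so its Grundy value is 6.
The value of a disjunctive sum is the nim-sum of the parts.
Combined value = 2 ⊕ 2 ⊕ 12 ⊕ 6 = 10.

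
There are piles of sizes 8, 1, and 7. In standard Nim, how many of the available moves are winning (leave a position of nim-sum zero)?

1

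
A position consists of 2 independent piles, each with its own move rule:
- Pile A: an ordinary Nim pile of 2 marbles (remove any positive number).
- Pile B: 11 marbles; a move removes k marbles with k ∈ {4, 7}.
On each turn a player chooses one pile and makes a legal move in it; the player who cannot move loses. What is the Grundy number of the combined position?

Pile A is a plain Nim pile of size 2, so its Grundy value is 2.
Build the Grundy sequence for pile B with g(k) = mex{g(k−s) : s ∈ {4, 7}, s ≤ k}:
g(0) = mex{} = 0
g(1) = mex{} = 0
g(2) = mex{} = 0
g(3) = mex{} = 0
g(4) = mex{0} = 1
g(5) = mex{0} = 1
g(6) = mex{0} = 1
g(7) = mex{0} = 1
g(8) = mex{0,1} = 2
g(9) = mex{0,1} = 2
g(10) = mex{0,1} = 2
g(11) = mex{1} = 0
So g(11) = 0.
The value of a disjunctive sum is the nim-sum of the parts.
Combined value = 2 ⊕ 0 = 2.

2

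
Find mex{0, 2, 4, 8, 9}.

1

0 is in the set but 1 is not, so the mex is 1.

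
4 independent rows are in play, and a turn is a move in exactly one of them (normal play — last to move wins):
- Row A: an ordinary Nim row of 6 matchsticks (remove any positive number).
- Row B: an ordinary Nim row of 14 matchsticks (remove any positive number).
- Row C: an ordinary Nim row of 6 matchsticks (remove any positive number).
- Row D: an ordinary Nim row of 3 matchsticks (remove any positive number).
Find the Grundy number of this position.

13

Row A is a plain Nim row of size 6, so its Grundy value is 6.
Row B is a plain Nim row of size 14, so its Grundy value is 14.
Row C is a plain Nim row of size 6, so its Grundy value is 6.
Row D is a plain Nim row of size 3, so its Grundy value is 3.
The value of a disjunctive sum is the nim-sum of the parts.
Combined value = 6 ⊕ 14 ⊕ 6 ⊕ 3 = 13.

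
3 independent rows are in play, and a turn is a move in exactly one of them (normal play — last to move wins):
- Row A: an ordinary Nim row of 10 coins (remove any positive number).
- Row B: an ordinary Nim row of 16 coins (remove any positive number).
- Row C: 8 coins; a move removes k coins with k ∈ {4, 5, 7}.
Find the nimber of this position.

24

Row A is a plain Nim row of size 10, so its Grundy value is 10.
Row B is a plain Nim row of size 16, so its Grundy value is 16.
For row C, compute g(0), g(1), … with moves {4, 5, 7}:
g(0) = mex{} = 0
g(1) = mex{} = 0
g(2) = mex{} = 0
g(3) = mex{} = 0
g(4) = mex{0} = 1
g(5) = mex{0} = 1
g(6) = mex{0} = 1
g(7) = mex{0} = 1
g(8) = mex{0,1} = 2
So g(8) = 2.
The value of a disjunctive sum is the nim-sum of the parts.
Combined value = 10 XOR 16 XOR 2 = 24.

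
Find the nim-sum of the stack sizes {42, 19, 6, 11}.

Nim-sum: 42 ^ 19 ^ 6 ^ 11 = 52.

52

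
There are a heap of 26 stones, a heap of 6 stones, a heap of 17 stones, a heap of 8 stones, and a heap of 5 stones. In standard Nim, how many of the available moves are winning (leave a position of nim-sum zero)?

0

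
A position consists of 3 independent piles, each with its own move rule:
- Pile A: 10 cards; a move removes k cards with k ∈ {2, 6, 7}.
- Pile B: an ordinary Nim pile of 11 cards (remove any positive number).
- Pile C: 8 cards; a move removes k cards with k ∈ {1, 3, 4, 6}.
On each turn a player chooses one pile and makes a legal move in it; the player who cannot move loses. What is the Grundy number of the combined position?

9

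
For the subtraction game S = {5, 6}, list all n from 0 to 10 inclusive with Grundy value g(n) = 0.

0, 1, 2, 3, 4

Build the Grundy sequence with g(k) = mex{g(k−s) : s ∈ {5, 6}, s ≤ k}:
k:     0  1  2  3  4  5  6  7  8  9 10
g(k):  0  0  0  0  0  1  1  1  1  1  2
The P-positions (g = 0) in 0..10 are 0, 1, 2, 3, 4.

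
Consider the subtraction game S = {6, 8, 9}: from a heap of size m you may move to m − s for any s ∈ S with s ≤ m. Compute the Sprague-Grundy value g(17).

Grundy values for subtraction set {6, 8, 9}:
k:     0  1  2  3  4  5  6  7  8  9 10 11 12 13 14 15 16 17
g(k):  0  0  0  0  0  0  1  1  1  1  1  1  2  2  2  0  0  0
So g(17) = 0.

0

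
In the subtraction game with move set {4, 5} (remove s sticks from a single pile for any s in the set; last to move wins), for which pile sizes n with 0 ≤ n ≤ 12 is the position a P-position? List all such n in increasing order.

0, 1, 2, 3, 9, 10, 11, 12

Compute g(0), g(1), … for moves {4, 5}:
g(0) = mex{} = 0
g(1) = mex{} = 0
g(2) = mex{} = 0
g(3) = mex{} = 0
g(4) = mex{0} = 1
g(5) = mex{0} = 1
g(6) = mex{0} = 1
g(7) = mex{0} = 1
g(8) = mex{0,1} = 2
g(9) = mex{1} = 0
g(10) = mex{1} = 0
g(11) = mex{1} = 0
g(12) = mex{1,2} = 0
The P-positions (g = 0) in 0..12 are 0, 1, 2, 3, 9, 10, 11, 12.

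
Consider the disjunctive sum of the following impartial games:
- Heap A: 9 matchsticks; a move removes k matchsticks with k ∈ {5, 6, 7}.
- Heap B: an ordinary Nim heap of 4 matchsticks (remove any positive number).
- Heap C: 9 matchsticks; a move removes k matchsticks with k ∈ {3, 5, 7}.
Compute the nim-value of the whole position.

For heap A, compute g(0), g(1), … with moves {5, 6, 7}:
g(0) = mex{} = 0
g(1) = mex{} = 0
g(2) = mex{} = 0
g(3) = mex{} = 0
g(4) = mex{} = 0
g(5) = mex{0} = 1
g(6) = mex{0} = 1
g(7) = mex{0} = 1
g(8) = mex{0} = 1
g(9) = mex{0} = 1
So g(9) = 1.
Heap B is a plain Nim heap of size 4, so its Grundy value is 4.
Build the Grundy sequence for heap C with g(k) = mex{g(k−s) : s ∈ {3, 5, 7}, s ≤ k}:
g(0) = mex{} = 0
g(1) = mex{} = 0
g(2) = mex{} = 0
g(3) = mex{0} = 1
g(4) = mex{0} = 1
g(5) = mex{0} = 1
g(6) = mex{0,1} = 2
g(7) = mex{0,1} = 2
g(8) = mex{0,1} = 2
g(9) = mex{0,1,2} = 3
So g(9) = 3.
By the Sprague-Grundy theorem, the Grundy value of a sum of independent games is the XOR of the component values.
Combined value = 1 XOR 4 XOR 3 = 6.

6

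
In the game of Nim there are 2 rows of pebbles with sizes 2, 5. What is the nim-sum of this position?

7

Compute the nim-sum pairwise:
2 ⊕ 5 = 7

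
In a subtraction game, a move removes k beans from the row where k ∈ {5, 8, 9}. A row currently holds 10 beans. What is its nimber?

2

Build the Grundy sequence with g(k) = mex{g(k−s) : s ∈ {5, 8, 9}, s ≤ k}:
g(0) = mex{} = 0
g(1) = mex{} = 0
g(2) = mex{} = 0
g(3) = mex{} = 0
g(4) = mex{} = 0
g(5) = mex{0} = 1
g(6) = mex{0} = 1
g(7) = mex{0} = 1
g(8) = mex{0} = 1
g(9) = mex{0} = 1
g(10) = mex{0,1} = 2
So g(10) = 2.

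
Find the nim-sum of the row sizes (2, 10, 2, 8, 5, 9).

Compute the nim-sum pairwise:
2 ⊕ 10 = 8
8 ⊕ 2 = 10
10 ⊕ 8 = 2
2 ⊕ 5 = 7
7 ⊕ 9 = 14

14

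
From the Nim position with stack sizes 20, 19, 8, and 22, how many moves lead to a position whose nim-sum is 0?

Write each in binary and XOR column by column:
  10100  (20)
  10011  (19)
  01000  (8)
  10110  (22)
  -----
  11001  (25)
The overall nim-sum is X = 25. A stack of size p has a winning move iff p XOR X < p (reduce it to p XOR X).
  20: 20 XOR 25 = 13 < 20 — winning move (to 13).
  19: 19 XOR 25 = 10 < 19 — winning move (to 10).
  8: 8 XOR 25 = 17 ≥ 8 — no move.
  22: 22 XOR 25 = 15 < 22 — winning move (to 15).
That gives 3 winning moves.

3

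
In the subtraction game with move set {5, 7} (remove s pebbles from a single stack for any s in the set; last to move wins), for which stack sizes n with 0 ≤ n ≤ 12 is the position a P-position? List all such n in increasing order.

Build the Grundy sequence with g(k) = mex{g(k−s) : s ∈ {5, 7}, s ≤ k}:
g(0) = mex{} = 0
g(1) = mex{} = 0
g(2) = mex{} = 0
g(3) = mex{} = 0
g(4) = mex{} = 0
g(5) = mex{0} = 1
g(6) = mex{0} = 1
g(7) = mex{0} = 1
g(8) = mex{0} = 1
g(9) = mex{0} = 1
g(10) = mex{0,1} = 2
g(11) = mex{0,1} = 2
g(12) = mex{1} = 0
The P-positions (g = 0) in 0..12 are 0, 1, 2, 3, 4, 12.

0, 1, 2, 3, 4, 12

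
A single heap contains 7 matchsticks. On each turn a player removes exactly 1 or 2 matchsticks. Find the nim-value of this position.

Grundy values for subtraction set {1, 2}:
k:     0  1  2  3  4  5  6  7
g(k):  0  1  2  0  1  2  0  1
So g(7) = 1.

1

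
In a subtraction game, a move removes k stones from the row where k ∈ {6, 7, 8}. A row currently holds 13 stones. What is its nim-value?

Grundy values for subtraction set {6, 7, 8}:
k:     0  1  2  3  4  5  6  7  8  9 10 11 12 13
g(k):  0  0  0  0  0  0  1  1  1  1  1  1  2  2
So g(13) = 2.

2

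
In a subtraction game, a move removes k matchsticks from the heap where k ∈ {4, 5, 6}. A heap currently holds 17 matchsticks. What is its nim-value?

Build the Grundy sequence with g(k) = mex{g(k−s) : s ∈ {4, 5, 6}, s ≤ k}:
k:     0  1  2  3  4  5  6  7  8  9 10 11 12 13 14 15 16 17
g(k):  0  0  0  0  1  1  1  1  2  2  0  0  0  0  1  1  1  1
So g(17) = 1.

1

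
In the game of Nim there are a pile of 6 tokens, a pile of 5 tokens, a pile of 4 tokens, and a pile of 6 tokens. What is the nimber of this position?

Nim-sum: 6 ⊕ 5 ⊕ 4 ⊕ 6 = 1.

1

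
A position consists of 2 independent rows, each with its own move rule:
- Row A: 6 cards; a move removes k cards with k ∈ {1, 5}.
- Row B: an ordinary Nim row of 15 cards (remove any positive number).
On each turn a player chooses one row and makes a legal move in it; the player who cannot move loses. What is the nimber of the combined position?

15

Grundy values for row A (subtraction set {1, 5}):
k:     0  1  2  3  4  5  6
g(k):  0  1  0  1  0  1  0
So g(6) = 0.
Row B is a plain Nim row of size 15, so its Grundy value is 15.
The value of a disjunctive sum is the nim-sum of the parts.
Combined value = 0 ⊕ 15 = 15.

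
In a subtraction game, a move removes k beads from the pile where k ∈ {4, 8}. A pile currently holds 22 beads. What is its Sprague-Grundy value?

2

Build the Grundy sequence with g(k) = mex{g(k−s) : s ∈ {4, 8}, s ≤ k}:
k:     0  1  2  3  4  5  6  7  8  9 10 11 12 13 14 15 16 17 18 19 20 21 22
g(k):  0  0  0  0  1  1  1  1  2  2  2  2  0  0  0  0  1  1  1  1  2  2  2
So g(22) = 2.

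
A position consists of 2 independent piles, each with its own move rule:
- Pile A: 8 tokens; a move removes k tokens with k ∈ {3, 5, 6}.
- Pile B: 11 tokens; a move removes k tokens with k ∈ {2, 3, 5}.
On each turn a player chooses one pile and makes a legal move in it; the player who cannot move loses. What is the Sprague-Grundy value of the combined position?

Grundy values for pile A (subtraction set {3, 5, 6}):
g(0) = mex{} = 0
g(1) = mex{} = 0
g(2) = mex{} = 0
g(3) = mex{0} = 1
g(4) = mex{0} = 1
g(5) = mex{0} = 1
g(6) = mex{0,1} = 2
g(7) = mex{0,1} = 2
g(8) = mex{0,1} = 2
So g(8) = 2.
Grundy values for pile B (subtraction set {2, 3, 5}):
k:     0  1  2  3  4  5  6  7  8  9 10 11
g(k):  0  0  1  1  2  2  3  0  0  1  1  2
So g(11) = 2.
By the Sprague-Grundy theorem, the Grundy value of a sum of independent games is the XOR of the component values.
Combined value = 2 XOR 2 = 0.

0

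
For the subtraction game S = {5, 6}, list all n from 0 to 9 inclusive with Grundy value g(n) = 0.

0, 1, 2, 3, 4

Compute g(0), g(1), … for moves {5, 6}:
k:     0  1  2  3  4  5  6  7  8  9
g(k):  0  0  0  0  0  1  1  1  1  1
The P-positions (g = 0) in 0..9 are 0, 1, 2, 3, 4.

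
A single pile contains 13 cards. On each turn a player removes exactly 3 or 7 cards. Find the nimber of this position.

1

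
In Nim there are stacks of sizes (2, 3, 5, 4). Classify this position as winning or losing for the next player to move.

In binary:
  010  (2)
  011  (3)
  101  (5)
  100  (4)
  ---
  000  (0)
The nim-sum is 0, so this is a P-position: the player to move is in a losing position under optimal play.

Losing position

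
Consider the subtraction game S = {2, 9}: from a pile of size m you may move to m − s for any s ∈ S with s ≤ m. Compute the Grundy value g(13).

Grundy values for subtraction set {2, 9}:
g(0) = mex{} = 0
g(1) = mex{} = 0
g(2) = mex{0} = 1
g(3) = mex{0} = 1
g(4) = mex{1} = 0
g(5) = mex{1} = 0
g(6) = mex{0} = 1
g(7) = mex{0} = 1
g(8) = mex{1} = 0
g(9) = mex{0,1} = 2
g(10) = mex{0} = 1
g(11) = mex{1,2} = 0
g(12) = mex{1} = 0
g(13) = mex{0} = 1
So g(13) = 1.

1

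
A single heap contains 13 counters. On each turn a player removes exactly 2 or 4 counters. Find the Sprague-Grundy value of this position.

0

Build the Grundy sequence with g(k) = mex{g(k−s) : s ∈ {2, 4}, s ≤ k}:
k:     0  1  2  3  4  5  6  7  8  9 10 11 12 13
g(k):  0  0  1  1  2  2  0  0  1  1  2  2  0  0
So g(13) = 0.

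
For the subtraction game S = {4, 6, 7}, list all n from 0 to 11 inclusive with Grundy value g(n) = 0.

Compute g(0), g(1), … for moves {4, 6, 7}:
k:     0  1  2  3  4  5  6  7  8  9 10 11
g(k):  0  0  0  0  1  1  1  1  2  2  2  0
The P-positions (g = 0) in 0..11 are 0, 1, 2, 3, 11.

0, 1, 2, 3, 11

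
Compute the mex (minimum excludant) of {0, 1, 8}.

The values 0, 1 are all present; 2 is the first non-negative integer missing from the set.

2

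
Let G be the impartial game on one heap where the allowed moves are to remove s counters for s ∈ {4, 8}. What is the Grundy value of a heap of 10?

2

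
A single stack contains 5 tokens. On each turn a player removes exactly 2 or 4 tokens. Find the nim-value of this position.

2

Compute g(0), g(1), … for moves {2, 4}:
k:     0  1  2  3  4  5
g(k):  0  0  1  1  2  2
So g(5) = 2.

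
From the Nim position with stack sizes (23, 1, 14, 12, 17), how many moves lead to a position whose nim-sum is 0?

3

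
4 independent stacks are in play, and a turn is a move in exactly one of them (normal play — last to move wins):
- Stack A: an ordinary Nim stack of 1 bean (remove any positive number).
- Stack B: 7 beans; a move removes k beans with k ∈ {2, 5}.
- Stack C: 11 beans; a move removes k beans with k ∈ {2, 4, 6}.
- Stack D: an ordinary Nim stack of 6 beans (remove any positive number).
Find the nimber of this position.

Stack A is a plain Nim stack of size 1, so its Grundy value is 1.
Grundy values for stack B (subtraction set {2, 5}):
g(0) = mex{} = 0
g(1) = mex{} = 0
g(2) = mex{0} = 1
g(3) = mex{0} = 1
g(4) = mex{1} = 0
g(5) = mex{0,1} = 2
g(6) = mex{0} = 1
g(7) = mex{1,2} = 0
So g(7) = 0.
Build the Grundy sequence for stack C with g(k) = mex{g(k−s) : s ∈ {2, 4, 6}, s ≤ k}:
g(0) = mex{} = 0
g(1) = mex{} = 0
g(2) = mex{0} = 1
g(3) = mex{0} = 1
g(4) = mex{0,1} = 2
g(5) = mex{0,1} = 2
g(6) = mex{0,1,2} = 3
g(7) = mex{0,1,2} = 3
g(8) = mex{1,2,3} = 0
g(9) = mex{1,2,3} = 0
g(10) = mex{0,2,3} = 1
g(11) = mex{0,2,3} = 1
So g(11) = 1.
Stack D is a plain Nim stack of size 6, so its Grundy value is 6.
The value of a disjunctive sum is the nim-sum of the parts.
Combined value = 1 ⊕ 0 ⊕ 1 ⊕ 6 = 6.

6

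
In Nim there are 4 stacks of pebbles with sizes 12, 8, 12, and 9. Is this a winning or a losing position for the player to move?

Winning position

In binary:
  1100  (12)
  1000  (8)
  1100  (12)
  1001  (9)
  ----
  0001  (1)
The nim-sum is 1 ≠ 0, so this is an N-position: the player to move can win.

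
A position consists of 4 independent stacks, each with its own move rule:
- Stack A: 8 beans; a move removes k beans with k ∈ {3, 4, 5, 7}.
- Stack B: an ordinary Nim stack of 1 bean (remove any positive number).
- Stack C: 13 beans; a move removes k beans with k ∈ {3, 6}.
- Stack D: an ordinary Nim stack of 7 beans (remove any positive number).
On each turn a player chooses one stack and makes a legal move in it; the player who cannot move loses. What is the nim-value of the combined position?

5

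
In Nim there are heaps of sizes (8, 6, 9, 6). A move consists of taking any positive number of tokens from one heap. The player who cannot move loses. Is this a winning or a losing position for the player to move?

Write each in binary and XOR column by column:
  1000  (8)
  0110  (6)
  1001  (9)
  0110  (6)
  ----
  0001  (1)
The nim-sum is 1 ≠ 0, so this is an N-position: the player to move can win.

Winning position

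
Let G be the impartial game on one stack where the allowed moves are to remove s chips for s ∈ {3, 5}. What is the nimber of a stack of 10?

0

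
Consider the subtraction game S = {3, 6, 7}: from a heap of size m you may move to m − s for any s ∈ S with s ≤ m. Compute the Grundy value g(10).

Grundy values for subtraction set {3, 6, 7}:
k:     0  1  2  3  4  5  6  7  8  9 10
g(k):  0  0  0  1  1  1  2  2  2  3  0
So g(10) = 0.

0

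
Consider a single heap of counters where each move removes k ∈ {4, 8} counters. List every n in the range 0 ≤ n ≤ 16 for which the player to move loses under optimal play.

0, 1, 2, 3, 12, 13, 14, 15

Build the Grundy sequence with g(k) = mex{g(k−s) : s ∈ {4, 8}, s ≤ k}:
k:     0  1  2  3  4  5  6  7  8  9 10 11 12 13 14 15 16
g(k):  0  0  0  0  1  1  1  1  2  2  2  2  0  0  0  0  1
The P-positions (g = 0) in 0..16 are 0, 1, 2, 3, 12, 13, 14, 15.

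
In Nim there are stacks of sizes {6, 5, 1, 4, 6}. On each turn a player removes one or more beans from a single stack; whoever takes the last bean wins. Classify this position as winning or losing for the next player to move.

Write each in binary and XOR column by column:
  110  (6)
  101  (5)
  001  (1)
  100  (4)
  110  (6)
  ---
  000  (0)
The nim-sum is 0, so this is a P-position: the player to move is in a losing position under optimal play.

Losing position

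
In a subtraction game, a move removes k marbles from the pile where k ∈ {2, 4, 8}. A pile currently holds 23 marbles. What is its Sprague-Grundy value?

2

Compute g(0), g(1), … for moves {2, 4, 8}:
k:     0  1  2  3  4  5  6  7  8  9 10 11 12 13 14 15 16 17 18 19 20 21 22 23
g(k):  0  0  1  1  2  2  0  0  1  1  2  2  0  0  1  1  2  2  0  0  1  1  2  2
So g(23) = 2.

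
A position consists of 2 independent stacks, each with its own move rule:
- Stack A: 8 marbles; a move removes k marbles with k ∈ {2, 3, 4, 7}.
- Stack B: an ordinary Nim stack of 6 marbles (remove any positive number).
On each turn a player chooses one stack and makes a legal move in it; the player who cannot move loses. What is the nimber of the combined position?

Grundy values for stack A (subtraction set {2, 3, 4, 7}):
g(0) = mex{} = 0
g(1) = mex{} = 0
g(2) = mex{0} = 1
g(3) = mex{0} = 1
g(4) = mex{0,1} = 2
g(5) = mex{0,1} = 2
g(6) = mex{1,2} = 0
g(7) = mex{0,1,2} = 3
g(8) = mex{0,2} = 1
So g(8) = 1.
Stack B is a plain Nim stack of size 6, so its Grundy value is 6.
The value of a disjunctive sum is the nim-sum of the parts.
Combined value = 1 ⊕ 6 = 7.

7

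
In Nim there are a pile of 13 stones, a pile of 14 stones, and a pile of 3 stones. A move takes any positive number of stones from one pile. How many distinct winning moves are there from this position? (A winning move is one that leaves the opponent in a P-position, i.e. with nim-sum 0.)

0

Write each in binary and XOR column by column:
  1101  (13)
  1110  (14)
  0011  (3)
  ----
  0000  (0)
The nim-sum is already 0, so every move leaves a nonzero nim-sum — there are no winning moves.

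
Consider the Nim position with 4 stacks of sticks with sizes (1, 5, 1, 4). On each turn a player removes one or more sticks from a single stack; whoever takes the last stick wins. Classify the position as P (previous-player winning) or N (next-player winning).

N-position

Bitwise XOR of the heap sizes:
  001  (1)
  101  (5)
  001  (1)
  100  (4)
  ---
  001  (1)
The nim-sum is 1 ≠ 0, so this is an N-position: the player to move can win.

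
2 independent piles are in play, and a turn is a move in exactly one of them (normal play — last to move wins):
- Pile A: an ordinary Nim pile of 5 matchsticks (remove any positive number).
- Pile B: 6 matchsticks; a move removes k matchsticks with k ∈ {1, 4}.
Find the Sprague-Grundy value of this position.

Pile A is a plain Nim pile of size 5, so its Grundy value is 5.
Build the Grundy sequence for pile B with g(k) = mex{g(k−s) : s ∈ {1, 4}, s ≤ k}:
k:     0  1  2  3  4  5  6
g(k):  0  1  0  1  2  0  1
So g(6) = 1.
The value of a disjunctive sum is the nim-sum of the parts.
Combined value = 5 ⊕ 1 = 4.

4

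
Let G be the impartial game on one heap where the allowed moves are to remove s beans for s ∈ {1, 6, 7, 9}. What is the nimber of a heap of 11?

Compute g(0), g(1), … for moves {1, 6, 7, 9}:
k:     0  1  2  3  4  5  6  7  8  9 10 11
g(k):  0  1  0  1  0  1  2  3  2  3  2  3
So g(11) = 3.

3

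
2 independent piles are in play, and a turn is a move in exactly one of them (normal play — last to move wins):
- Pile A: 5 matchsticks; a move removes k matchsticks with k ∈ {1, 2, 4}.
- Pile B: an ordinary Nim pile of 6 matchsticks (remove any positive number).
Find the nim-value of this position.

4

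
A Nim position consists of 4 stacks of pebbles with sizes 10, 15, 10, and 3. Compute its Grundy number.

12

Compute the nim-sum pairwise:
10 ^ 15 = 5
5 ^ 10 = 15
15 ^ 3 = 12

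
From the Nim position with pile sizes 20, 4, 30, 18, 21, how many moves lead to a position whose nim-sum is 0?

In binary:
  10100  (20)
  00100  (4)
  11110  (30)
  10010  (18)
  10101  (21)
  -----
  01001  (9)
The overall nim-sum is X = 9. A pile of size p has a winning move iff p XOR X < p (reduce it to p XOR X).
  20: 20 XOR 9 = 29 ≥ 20 — no move.
  4: 4 XOR 9 = 13 ≥ 4 — no move.
  30: 30 XOR 9 = 23 < 30 — winning move (to 23).
  18: 18 XOR 9 = 27 ≥ 18 — no move.
  21: 21 XOR 9 = 28 ≥ 21 — no move.
That gives 1 winning move.

1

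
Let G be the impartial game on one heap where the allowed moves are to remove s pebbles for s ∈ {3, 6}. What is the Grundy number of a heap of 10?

0

Build the Grundy sequence with g(k) = mex{g(k−s) : s ∈ {3, 6}, s ≤ k}:
k:     0  1  2  3  4  5  6  7  8  9 10
g(k):  0  0  0  1  1  1  2  2  2  0  0
So g(10) = 0.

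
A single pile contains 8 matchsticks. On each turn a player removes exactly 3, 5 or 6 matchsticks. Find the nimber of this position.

2

Compute g(0), g(1), … for moves {3, 5, 6}:
g(0) = mex{} = 0
g(1) = mex{} = 0
g(2) = mex{} = 0
g(3) = mex{0} = 1
g(4) = mex{0} = 1
g(5) = mex{0} = 1
g(6) = mex{0,1} = 2
g(7) = mex{0,1} = 2
g(8) = mex{0,1} = 2
So g(8) = 2.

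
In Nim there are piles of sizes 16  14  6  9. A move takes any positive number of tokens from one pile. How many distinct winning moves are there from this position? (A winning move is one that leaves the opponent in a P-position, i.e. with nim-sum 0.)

Nim-sum: 16 ^ 14 ^ 6 ^ 9 = 17.
The overall nim-sum is X = 17. A pile of size p has a winning move iff p XOR X < p (reduce it to p XOR X).
  16: 16 XOR 17 = 1 < 16 — winning move (to 1).
  14: 14 XOR 17 = 31 ≥ 14 — no move.
  6: 6 XOR 17 = 23 ≥ 6 — no move.
  9: 9 XOR 17 = 24 ≥ 9 — no move.
That gives 1 winning move.

1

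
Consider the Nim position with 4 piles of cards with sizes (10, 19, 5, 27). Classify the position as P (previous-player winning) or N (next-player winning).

N-position

In binary:
  01010  (10)
  10011  (19)
  00101  (5)
  11011  (27)
  -----
  00111  (7)
The nim-sum is 7 ≠ 0, so this is an N-position: the player to move can win.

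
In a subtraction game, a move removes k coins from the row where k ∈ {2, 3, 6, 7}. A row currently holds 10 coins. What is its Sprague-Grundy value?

Compute g(0), g(1), … for moves {2, 3, 6, 7}:
k:     0  1  2  3  4  5  6  7  8  9 10
g(k):  0  0  1  1  2  0  3  1  2  0  0
So g(10) = 0.

0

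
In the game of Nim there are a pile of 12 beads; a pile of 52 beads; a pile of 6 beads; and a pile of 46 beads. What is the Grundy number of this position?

16

Write each in binary and XOR column by column:
  001100  (12)
  110100  (52)
  000110  (6)
  101110  (46)
  ------
  010000  (16)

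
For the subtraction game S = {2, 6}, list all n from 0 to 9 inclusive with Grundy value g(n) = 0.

Compute g(0), g(1), … for moves {2, 6}:
k:     0  1  2  3  4  5  6  7  8  9
g(k):  0  0  1  1  0  0  1  1  0  0
The P-positions (g = 0) in 0..9 are 0, 1, 4, 5, 8, 9.

0, 1, 4, 5, 8, 9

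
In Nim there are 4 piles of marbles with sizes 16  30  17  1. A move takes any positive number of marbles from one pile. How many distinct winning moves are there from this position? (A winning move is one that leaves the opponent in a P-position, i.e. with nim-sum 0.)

3

Compute the nim-sum pairwise:
16 XOR 30 = 14
14 XOR 17 = 31
31 XOR 1 = 30
The overall nim-sum is X = 30. A pile of size p has a winning move iff p XOR X < p (reduce it to p XOR X).
  16: 16 XOR 30 = 14 < 16 — winning move (to 14).
  30: 30 XOR 30 = 0 < 30 — winning move (to 0).
  17: 17 XOR 30 = 15 < 17 — winning move (to 15).
  1: 1 XOR 30 = 31 ≥ 1 — no move.
That gives 3 winning moves.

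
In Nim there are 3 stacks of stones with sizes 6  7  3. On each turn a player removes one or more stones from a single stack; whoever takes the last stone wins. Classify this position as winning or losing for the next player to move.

Winning position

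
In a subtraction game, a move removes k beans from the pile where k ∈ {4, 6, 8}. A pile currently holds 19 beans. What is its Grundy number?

1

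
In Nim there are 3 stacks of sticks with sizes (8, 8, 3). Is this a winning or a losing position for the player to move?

Nim-sum: 8 XOR 8 XOR 3 = 3.
The nim-sum is 3 ≠ 0, so this is an N-position: the player to move can win.

Winning position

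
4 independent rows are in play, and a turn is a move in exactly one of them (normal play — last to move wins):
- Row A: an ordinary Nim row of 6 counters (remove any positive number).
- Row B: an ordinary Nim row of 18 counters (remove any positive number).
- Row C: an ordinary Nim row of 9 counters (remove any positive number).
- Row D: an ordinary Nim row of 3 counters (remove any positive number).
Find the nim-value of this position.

Row A is a plain Nim row of size 6, so its Grundy value is 6.
Row B is a plain Nim row of size 18, so its Grundy value is 18.
Row C is a plain Nim row of size 9, so its Grundy value is 9.
Row D is a plain Nim row of size 3, so its Grundy value is 3.
The value of a disjunctive sum is the nim-sum of the parts.
Combined value = 6 ⊕ 18 ⊕ 9 ⊕ 3 = 30.

30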